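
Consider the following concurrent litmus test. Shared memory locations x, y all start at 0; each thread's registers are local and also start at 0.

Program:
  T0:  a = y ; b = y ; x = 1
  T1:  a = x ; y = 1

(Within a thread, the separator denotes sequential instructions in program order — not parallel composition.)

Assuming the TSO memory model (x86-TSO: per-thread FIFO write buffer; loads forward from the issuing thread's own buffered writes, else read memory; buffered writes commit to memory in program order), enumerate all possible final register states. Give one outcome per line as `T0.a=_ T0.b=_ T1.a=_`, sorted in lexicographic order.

outcome vector order: (T0.a,T0.b,T1.a)
|TSO outcomes| = 4

T0.a=0 T0.b=0 T1.a=0
T0.a=0 T0.b=0 T1.a=1
T0.a=0 T0.b=1 T1.a=0
T0.a=1 T0.b=1 T1.a=0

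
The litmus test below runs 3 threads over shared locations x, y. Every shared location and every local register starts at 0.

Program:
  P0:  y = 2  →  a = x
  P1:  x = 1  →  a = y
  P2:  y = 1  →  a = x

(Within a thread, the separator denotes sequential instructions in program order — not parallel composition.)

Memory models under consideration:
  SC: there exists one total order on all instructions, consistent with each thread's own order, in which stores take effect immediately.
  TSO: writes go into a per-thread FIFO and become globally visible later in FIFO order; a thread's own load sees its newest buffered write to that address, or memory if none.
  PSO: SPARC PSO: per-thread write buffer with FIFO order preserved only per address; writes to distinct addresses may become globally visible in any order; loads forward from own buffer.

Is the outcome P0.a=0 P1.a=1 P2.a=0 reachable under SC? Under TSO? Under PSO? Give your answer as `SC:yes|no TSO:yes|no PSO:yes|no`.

outcome vector order: (P0.a,P1.a,P2.a)
SC: 9 outcomes — {010; 011; 020; 021; 101; 110; 111; 120; 121}
TSO: 12 outcomes — {000; 001; 010; 011; 020; 021; 100; 101; 110; 111; 120; 121}
PSO: 12 outcomes — {000; 001; 010; 011; 020; 021; 100; 101; 110; 111; 120; 121}
target 010 ∈ {SC,TSO,PSO}

SC:yes TSO:yes PSO:yes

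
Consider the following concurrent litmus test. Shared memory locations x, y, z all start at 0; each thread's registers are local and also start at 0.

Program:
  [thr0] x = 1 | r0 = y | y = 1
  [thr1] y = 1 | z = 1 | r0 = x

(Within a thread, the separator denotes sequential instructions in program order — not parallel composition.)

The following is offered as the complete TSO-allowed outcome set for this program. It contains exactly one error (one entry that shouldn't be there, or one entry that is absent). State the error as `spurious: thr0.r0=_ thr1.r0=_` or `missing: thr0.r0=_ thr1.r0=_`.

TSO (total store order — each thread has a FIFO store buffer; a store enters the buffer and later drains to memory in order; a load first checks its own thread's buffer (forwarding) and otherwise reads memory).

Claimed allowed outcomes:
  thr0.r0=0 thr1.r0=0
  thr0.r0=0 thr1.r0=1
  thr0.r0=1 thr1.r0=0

missing: thr0.r0=1 thr1.r0=1

outcome vector order: (thr0.r0,thr1.r0)
[TSO] allowed = {00; 01; 10; 11}
TSO∖claimed = {11}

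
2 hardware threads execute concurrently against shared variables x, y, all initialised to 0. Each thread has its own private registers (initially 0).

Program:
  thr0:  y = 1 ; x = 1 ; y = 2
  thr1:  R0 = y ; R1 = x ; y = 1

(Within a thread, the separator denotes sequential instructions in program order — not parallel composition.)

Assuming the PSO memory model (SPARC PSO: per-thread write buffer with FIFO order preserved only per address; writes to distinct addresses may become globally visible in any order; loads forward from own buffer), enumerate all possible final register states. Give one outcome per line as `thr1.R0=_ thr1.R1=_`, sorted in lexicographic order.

outcome vector order: (thr1.R0,thr1.R1)
|PSO outcomes| = 6

thr1.R0=0 thr1.R1=0
thr1.R0=0 thr1.R1=1
thr1.R0=1 thr1.R1=0
thr1.R0=1 thr1.R1=1
thr1.R0=2 thr1.R1=0
thr1.R0=2 thr1.R1=1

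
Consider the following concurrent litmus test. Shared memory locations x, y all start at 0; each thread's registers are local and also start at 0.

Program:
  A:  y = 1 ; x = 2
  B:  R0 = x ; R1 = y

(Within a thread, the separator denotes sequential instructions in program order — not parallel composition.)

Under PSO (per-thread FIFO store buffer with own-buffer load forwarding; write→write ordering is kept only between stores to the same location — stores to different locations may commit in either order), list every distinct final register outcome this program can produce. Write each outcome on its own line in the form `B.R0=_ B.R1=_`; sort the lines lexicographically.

outcome vector order: (B.R0,B.R1)
|PSO outcomes| = 4

B.R0=0 B.R1=0
B.R0=0 B.R1=1
B.R0=2 B.R1=0
B.R0=2 B.R1=1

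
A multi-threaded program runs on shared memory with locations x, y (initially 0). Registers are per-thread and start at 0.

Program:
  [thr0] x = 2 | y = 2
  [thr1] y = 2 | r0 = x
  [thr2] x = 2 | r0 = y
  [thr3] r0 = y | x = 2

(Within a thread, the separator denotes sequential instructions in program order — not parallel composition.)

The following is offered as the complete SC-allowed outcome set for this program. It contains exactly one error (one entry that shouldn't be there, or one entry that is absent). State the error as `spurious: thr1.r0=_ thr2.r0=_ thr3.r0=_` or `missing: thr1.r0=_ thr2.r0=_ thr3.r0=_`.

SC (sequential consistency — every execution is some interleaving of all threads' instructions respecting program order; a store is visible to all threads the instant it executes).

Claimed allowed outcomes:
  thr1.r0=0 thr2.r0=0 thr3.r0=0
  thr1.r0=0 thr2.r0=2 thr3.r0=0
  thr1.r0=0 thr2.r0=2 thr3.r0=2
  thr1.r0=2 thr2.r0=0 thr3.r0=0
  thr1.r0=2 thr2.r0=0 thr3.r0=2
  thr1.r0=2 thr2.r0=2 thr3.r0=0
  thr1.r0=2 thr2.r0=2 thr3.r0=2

spurious: thr1.r0=0 thr2.r0=0 thr3.r0=0

outcome vector order: (thr1.r0,thr2.r0,thr3.r0)
SC: 6 outcomes — {020, 022, 200, 202, 220, 222}
claimed∖SC = {000}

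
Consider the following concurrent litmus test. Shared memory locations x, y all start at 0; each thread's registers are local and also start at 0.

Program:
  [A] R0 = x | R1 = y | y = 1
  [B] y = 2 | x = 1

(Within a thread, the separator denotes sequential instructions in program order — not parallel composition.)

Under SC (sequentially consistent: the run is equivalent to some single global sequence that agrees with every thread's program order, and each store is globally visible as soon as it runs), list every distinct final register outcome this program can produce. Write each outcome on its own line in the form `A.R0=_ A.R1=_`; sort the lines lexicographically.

outcome vector order: (A.R0,A.R1)
|SC outcomes| = 3

A.R0=0 A.R1=0
A.R0=0 A.R1=2
A.R0=1 A.R1=2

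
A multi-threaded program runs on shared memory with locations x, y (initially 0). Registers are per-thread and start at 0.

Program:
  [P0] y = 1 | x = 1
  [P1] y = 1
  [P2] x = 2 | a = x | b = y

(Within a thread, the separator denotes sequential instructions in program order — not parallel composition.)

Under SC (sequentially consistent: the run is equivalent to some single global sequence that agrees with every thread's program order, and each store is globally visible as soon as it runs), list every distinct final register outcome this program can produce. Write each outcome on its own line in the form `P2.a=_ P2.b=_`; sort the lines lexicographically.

P2.a=1 P2.b=1
P2.a=2 P2.b=0
P2.a=2 P2.b=1

outcome vector order: (P2.a,P2.b)
|SC outcomes| = 3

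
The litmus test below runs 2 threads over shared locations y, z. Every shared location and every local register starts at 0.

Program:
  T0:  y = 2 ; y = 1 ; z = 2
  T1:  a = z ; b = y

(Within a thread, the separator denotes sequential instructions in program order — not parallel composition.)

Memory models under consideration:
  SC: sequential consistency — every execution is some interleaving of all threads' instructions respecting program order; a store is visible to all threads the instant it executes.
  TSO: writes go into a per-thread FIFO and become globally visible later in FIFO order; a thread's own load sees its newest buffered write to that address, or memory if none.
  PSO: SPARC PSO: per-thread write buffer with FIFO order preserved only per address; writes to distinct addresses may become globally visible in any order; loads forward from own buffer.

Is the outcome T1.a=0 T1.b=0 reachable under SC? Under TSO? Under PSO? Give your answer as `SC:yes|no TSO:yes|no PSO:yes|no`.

outcome vector order: (T1.a,T1.b)
[SC] allowed = {<0 0>; <0 1>; <0 2>; <2 1>}
[TSO] allowed = {<0 0>; <0 1>; <0 2>; <2 1>}
[PSO] allowed = {<0 0>; <0 1>; <0 2>; <2 0>; <2 1>; <2 2>}
target <0 0> ∈ {SC,TSO,PSO}

SC:yes TSO:yes PSO:yes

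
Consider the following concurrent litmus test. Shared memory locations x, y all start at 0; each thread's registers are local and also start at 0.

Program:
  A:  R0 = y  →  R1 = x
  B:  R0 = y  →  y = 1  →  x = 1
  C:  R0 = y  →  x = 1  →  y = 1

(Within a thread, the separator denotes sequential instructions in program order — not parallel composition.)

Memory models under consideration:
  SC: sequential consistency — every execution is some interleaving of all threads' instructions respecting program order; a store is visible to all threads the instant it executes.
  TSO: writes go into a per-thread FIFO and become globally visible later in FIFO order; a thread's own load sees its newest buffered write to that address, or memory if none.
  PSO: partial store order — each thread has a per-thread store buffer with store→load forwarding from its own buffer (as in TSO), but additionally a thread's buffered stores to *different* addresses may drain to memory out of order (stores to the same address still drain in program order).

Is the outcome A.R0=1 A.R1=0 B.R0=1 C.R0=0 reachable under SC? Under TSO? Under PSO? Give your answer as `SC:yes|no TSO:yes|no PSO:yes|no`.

SC:no TSO:no PSO:yes

outcome vector order: (A.R0,A.R1,B.R0,C.R0)
[SC] allowed = {0/0/0/0; 0/0/0/1; 0/0/1/0; 0/1/0/0; 0/1/0/1; 0/1/1/0; 1/0/0/0; 1/0/0/1; 1/1/0/0; 1/1/0/1; 1/1/1/0}
[TSO] allowed = {0/0/0/0; 0/0/0/1; 0/0/1/0; 0/1/0/0; 0/1/0/1; 0/1/1/0; 1/0/0/0; 1/0/0/1; 1/1/0/0; 1/1/0/1; 1/1/1/0}
[PSO] allowed = {0/0/0/0; 0/0/0/1; 0/0/1/0; 0/1/0/0; 0/1/0/1; 0/1/1/0; 1/0/0/0; 1/0/0/1; 1/0/1/0; 1/1/0/0; 1/1/0/1; 1/1/1/0}
target 1/0/1/0 ∈ {PSO}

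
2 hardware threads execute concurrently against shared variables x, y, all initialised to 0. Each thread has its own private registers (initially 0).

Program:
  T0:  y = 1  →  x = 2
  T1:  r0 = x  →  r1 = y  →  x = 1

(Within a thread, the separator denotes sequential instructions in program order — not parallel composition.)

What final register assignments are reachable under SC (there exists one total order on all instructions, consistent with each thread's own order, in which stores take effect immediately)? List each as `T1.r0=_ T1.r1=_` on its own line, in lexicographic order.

outcome vector order: (T1.r0,T1.r1)
|SC outcomes| = 3

T1.r0=0 T1.r1=0
T1.r0=0 T1.r1=1
T1.r0=2 T1.r1=1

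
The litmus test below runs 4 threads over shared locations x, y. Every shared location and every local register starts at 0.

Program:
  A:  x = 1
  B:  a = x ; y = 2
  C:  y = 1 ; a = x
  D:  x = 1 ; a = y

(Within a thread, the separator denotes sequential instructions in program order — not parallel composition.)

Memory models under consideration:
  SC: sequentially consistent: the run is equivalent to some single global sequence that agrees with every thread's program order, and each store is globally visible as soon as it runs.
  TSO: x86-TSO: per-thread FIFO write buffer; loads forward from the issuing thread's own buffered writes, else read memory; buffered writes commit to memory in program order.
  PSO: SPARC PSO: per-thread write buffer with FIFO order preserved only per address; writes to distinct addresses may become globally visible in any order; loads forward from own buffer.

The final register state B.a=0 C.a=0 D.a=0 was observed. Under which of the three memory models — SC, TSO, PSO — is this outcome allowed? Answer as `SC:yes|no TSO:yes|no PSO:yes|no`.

outcome vector order: (B.a,C.a,D.a)
[SC] allowed = {<0 0 1> <0 0 2> <0 1 0> <0 1 1> <0 1 2> <1 0 1> <1 0 2> <1 1 0> <1 1 1> <1 1 2>}
[TSO] allowed = {<0 0 0> <0 0 1> <0 0 2> <0 1 0> <0 1 1> <0 1 2> <1 0 0> <1 0 1> <1 0 2> <1 1 0> <1 1 1> <1 1 2>}
[PSO] allowed = {<0 0 0> <0 0 1> <0 0 2> <0 1 0> <0 1 1> <0 1 2> <1 0 0> <1 0 1> <1 0 2> <1 1 0> <1 1 1> <1 1 2>}
target <0 0 0> ∈ {TSO,PSO}

SC:no TSO:yes PSO:yes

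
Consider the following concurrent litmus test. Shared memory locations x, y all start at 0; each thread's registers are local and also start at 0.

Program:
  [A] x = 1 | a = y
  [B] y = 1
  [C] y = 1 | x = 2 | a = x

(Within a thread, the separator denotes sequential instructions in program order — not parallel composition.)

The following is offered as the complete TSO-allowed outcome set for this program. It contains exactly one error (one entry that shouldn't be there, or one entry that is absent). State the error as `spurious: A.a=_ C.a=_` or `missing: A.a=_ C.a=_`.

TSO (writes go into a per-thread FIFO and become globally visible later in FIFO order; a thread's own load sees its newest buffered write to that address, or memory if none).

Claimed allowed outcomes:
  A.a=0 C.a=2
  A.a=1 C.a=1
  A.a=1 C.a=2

outcome vector order: (A.a,C.a)
[TSO] allowed = {(0,1) (0,2) (1,1) (1,2)}
TSO∖claimed = {(0,1)}

missing: A.a=0 C.a=1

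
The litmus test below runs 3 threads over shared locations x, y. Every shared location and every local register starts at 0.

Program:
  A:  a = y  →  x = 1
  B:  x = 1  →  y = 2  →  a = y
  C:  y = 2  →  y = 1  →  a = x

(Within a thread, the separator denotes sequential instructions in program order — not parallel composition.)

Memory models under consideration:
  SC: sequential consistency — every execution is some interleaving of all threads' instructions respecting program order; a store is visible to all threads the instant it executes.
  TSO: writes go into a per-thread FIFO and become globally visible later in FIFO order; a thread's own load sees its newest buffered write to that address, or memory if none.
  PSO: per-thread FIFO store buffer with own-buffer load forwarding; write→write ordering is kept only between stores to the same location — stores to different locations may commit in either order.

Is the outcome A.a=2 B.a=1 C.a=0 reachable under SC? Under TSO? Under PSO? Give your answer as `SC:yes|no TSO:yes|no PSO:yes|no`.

SC:no TSO:yes PSO:yes

outcome vector order: (A.a,B.a,C.a)
[SC] allowed = {(0,1,1), (0,2,0), (0,2,1), (1,1,1), (1,2,0), (1,2,1), (2,1,1), (2,2,0), (2,2,1)}
[TSO] allowed = {(0,1,0), (0,1,1), (0,2,0), (0,2,1), (1,1,0), (1,1,1), (1,2,0), (1,2,1), (2,1,0), (2,1,1), (2,2,0), (2,2,1)}
[PSO] allowed = {(0,1,0), (0,1,1), (0,2,0), (0,2,1), (1,1,0), (1,1,1), (1,2,0), (1,2,1), (2,1,0), (2,1,1), (2,2,0), (2,2,1)}
target (2,1,0) ∈ {TSO,PSO}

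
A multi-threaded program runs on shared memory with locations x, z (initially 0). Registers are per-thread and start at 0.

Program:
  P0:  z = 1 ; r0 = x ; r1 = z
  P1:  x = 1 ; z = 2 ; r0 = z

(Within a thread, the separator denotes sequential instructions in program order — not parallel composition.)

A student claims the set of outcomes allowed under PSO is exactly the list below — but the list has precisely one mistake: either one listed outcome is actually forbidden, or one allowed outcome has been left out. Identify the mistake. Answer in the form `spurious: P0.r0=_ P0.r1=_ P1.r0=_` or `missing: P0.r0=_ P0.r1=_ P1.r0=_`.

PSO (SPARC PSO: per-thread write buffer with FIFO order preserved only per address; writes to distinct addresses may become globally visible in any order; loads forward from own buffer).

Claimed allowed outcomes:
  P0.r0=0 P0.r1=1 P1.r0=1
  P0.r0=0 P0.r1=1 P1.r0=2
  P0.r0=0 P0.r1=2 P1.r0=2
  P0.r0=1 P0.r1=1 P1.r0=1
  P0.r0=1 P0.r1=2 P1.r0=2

missing: P0.r0=1 P0.r1=1 P1.r0=2

outcome vector order: (P0.r0,P0.r1,P1.r0)
PSO: 6 outcomes — {0/1/1 0/1/2 0/2/2 1/1/1 1/1/2 1/2/2}
PSO∖claimed = {1/1/2}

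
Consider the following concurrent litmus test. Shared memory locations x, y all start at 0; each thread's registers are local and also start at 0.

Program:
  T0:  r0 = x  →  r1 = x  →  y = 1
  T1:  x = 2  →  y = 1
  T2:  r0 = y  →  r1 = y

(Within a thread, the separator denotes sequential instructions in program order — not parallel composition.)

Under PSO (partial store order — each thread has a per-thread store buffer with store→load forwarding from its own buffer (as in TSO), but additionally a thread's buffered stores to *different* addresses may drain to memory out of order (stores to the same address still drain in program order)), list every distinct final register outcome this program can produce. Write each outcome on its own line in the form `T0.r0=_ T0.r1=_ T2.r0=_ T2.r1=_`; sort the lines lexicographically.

T0.r0=0 T0.r1=0 T2.r0=0 T2.r1=0
T0.r0=0 T0.r1=0 T2.r0=0 T2.r1=1
T0.r0=0 T0.r1=0 T2.r0=1 T2.r1=1
T0.r0=0 T0.r1=2 T2.r0=0 T2.r1=0
T0.r0=0 T0.r1=2 T2.r0=0 T2.r1=1
T0.r0=0 T0.r1=2 T2.r0=1 T2.r1=1
T0.r0=2 T0.r1=2 T2.r0=0 T2.r1=0
T0.r0=2 T0.r1=2 T2.r0=0 T2.r1=1
T0.r0=2 T0.r1=2 T2.r0=1 T2.r1=1

outcome vector order: (T0.r0,T0.r1,T2.r0,T2.r1)
|PSO outcomes| = 9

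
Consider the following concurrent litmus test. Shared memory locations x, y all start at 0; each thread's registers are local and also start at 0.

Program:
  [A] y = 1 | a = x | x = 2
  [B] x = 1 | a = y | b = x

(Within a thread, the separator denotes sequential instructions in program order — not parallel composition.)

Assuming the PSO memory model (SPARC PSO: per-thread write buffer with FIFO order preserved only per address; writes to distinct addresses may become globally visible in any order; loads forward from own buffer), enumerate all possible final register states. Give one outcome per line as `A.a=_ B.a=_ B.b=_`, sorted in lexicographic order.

A.a=0 B.a=0 B.b=1
A.a=0 B.a=0 B.b=2
A.a=0 B.a=1 B.b=1
A.a=0 B.a=1 B.b=2
A.a=1 B.a=0 B.b=1
A.a=1 B.a=0 B.b=2
A.a=1 B.a=1 B.b=1
A.a=1 B.a=1 B.b=2

outcome vector order: (A.a,B.a,B.b)
|PSO outcomes| = 8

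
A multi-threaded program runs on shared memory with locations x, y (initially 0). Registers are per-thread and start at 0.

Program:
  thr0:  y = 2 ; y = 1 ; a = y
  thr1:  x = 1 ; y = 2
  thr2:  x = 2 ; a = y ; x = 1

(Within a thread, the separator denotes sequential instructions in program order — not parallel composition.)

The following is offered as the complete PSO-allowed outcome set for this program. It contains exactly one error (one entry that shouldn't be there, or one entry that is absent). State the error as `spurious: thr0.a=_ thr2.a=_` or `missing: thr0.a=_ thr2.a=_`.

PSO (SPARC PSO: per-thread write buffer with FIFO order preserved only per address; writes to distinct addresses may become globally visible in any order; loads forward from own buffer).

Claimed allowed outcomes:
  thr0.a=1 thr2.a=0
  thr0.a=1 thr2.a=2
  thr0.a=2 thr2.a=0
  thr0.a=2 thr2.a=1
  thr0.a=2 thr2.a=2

outcome vector order: (thr0.a,thr2.a)
PSO: 6 outcomes — {10 11 12 20 21 22}
PSO∖claimed = {11}

missing: thr0.a=1 thr2.a=1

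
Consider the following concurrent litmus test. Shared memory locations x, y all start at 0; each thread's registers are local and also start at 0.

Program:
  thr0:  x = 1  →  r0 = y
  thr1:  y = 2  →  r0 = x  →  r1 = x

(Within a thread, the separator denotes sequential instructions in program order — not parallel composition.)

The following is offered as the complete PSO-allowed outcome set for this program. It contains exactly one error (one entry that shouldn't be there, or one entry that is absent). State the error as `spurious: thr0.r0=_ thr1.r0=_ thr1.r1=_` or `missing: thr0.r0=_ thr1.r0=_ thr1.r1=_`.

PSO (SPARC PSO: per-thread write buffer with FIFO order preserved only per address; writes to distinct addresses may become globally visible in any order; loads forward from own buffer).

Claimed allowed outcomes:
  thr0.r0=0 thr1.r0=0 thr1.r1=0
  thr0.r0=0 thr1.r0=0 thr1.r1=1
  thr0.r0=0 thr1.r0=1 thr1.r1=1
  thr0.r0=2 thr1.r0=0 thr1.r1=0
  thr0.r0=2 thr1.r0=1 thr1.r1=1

missing: thr0.r0=2 thr1.r0=0 thr1.r1=1

outcome vector order: (thr0.r0,thr1.r0,thr1.r1)
[PSO] allowed = {0/0/0; 0/0/1; 0/1/1; 2/0/0; 2/0/1; 2/1/1}
PSO∖claimed = {2/0/1}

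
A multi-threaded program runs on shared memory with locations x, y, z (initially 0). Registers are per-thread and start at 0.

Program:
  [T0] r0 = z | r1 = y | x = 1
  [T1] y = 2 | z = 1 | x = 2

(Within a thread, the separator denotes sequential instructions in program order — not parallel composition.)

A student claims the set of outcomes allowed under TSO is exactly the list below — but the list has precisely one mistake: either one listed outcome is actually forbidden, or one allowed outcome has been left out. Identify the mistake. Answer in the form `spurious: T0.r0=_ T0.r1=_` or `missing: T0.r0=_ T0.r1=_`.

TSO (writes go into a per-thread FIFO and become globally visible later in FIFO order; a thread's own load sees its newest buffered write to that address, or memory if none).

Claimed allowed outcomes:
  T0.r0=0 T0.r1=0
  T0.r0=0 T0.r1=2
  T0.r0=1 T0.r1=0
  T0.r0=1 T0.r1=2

outcome vector order: (T0.r0,T0.r1)
TSO: 3 outcomes — {0/0 0/2 1/2}
claimed∖TSO = {1/0}

spurious: T0.r0=1 T0.r1=0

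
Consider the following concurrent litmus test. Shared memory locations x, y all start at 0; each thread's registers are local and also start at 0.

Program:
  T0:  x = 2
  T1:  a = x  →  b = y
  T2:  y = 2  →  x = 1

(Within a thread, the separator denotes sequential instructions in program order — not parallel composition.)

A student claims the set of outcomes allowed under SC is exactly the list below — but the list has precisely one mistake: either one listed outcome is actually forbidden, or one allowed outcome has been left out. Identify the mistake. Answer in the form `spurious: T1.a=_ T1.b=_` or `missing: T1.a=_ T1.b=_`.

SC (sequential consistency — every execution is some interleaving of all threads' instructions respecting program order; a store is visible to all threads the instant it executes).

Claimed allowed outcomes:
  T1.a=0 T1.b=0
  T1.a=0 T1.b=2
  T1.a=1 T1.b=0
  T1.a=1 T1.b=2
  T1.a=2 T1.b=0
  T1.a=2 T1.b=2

outcome vector order: (T1.a,T1.b)
SC: 5 outcomes — {00, 02, 12, 20, 22}
claimed∖SC = {10}

spurious: T1.a=1 T1.b=0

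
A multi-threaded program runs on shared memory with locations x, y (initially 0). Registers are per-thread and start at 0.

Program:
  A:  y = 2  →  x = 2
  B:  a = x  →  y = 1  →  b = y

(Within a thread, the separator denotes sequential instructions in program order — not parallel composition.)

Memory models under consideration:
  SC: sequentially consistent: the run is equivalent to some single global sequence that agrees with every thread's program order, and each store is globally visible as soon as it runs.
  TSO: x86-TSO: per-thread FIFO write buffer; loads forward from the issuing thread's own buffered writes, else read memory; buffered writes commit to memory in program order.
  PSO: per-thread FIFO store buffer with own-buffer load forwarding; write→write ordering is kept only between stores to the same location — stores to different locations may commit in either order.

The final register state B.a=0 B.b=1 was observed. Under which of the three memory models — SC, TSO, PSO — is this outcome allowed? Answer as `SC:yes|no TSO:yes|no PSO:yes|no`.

SC:yes TSO:yes PSO:yes

outcome vector order: (B.a,B.b)
under SC → <0 1> <0 2> <2 1>
under TSO → <0 1> <0 2> <2 1>
under PSO → <0 1> <0 2> <2 1> <2 2>
target <0 1> ∈ {SC,TSO,PSO}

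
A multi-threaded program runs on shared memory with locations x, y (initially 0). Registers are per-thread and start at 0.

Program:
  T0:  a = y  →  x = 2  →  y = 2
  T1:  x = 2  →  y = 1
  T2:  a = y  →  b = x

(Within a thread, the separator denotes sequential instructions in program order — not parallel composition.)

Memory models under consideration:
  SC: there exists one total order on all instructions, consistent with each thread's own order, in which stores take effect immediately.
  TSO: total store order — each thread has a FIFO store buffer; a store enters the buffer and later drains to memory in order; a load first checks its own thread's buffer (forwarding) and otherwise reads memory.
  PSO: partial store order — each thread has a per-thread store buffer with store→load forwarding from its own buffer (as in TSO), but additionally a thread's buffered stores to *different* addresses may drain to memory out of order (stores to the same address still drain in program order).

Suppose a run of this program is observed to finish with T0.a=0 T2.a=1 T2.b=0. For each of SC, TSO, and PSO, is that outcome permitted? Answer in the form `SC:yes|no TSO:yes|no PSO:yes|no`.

SC:no TSO:no PSO:yes

outcome vector order: (T0.a,T2.a,T2.b)
SC (8): 000; 002; 012; 022; 100; 102; 112; 122
TSO (8): 000; 002; 012; 022; 100; 102; 112; 122
PSO (12): 000; 002; 010; 012; 020; 022; 100; 102; 110; 112; 120; 122
target 010 ∈ {PSO}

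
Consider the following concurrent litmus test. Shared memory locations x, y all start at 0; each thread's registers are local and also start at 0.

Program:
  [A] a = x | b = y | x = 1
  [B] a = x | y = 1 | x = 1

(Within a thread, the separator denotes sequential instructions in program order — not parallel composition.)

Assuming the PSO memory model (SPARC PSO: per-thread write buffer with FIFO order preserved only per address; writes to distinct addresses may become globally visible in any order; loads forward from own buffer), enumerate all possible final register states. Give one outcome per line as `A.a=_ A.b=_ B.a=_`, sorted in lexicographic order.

outcome vector order: (A.a,A.b,B.a)
|PSO outcomes| = 5

A.a=0 A.b=0 B.a=0
A.a=0 A.b=0 B.a=1
A.a=0 A.b=1 B.a=0
A.a=1 A.b=0 B.a=0
A.a=1 A.b=1 B.a=0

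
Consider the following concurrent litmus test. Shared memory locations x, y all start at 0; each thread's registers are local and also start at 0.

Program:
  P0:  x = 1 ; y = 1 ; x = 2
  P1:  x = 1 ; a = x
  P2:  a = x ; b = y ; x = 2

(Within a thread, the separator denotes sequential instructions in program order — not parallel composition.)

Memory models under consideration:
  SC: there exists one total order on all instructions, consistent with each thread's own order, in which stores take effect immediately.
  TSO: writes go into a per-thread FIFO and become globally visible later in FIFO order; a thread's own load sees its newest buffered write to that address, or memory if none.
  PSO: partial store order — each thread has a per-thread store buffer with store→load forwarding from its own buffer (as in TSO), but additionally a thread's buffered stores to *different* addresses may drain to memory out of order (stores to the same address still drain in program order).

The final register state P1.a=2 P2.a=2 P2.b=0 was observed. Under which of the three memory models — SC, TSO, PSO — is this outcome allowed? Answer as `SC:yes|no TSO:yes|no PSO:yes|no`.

SC:no TSO:no PSO:yes

outcome vector order: (P1.a,P2.a,P2.b)
[SC] allowed = {100, 101, 110, 111, 121, 200, 201, 210, 211, 221}
[TSO] allowed = {100, 101, 110, 111, 121, 200, 201, 210, 211, 221}
[PSO] allowed = {100, 101, 110, 111, 120, 121, 200, 201, 210, 211, 220, 221}
target 220 ∈ {PSO}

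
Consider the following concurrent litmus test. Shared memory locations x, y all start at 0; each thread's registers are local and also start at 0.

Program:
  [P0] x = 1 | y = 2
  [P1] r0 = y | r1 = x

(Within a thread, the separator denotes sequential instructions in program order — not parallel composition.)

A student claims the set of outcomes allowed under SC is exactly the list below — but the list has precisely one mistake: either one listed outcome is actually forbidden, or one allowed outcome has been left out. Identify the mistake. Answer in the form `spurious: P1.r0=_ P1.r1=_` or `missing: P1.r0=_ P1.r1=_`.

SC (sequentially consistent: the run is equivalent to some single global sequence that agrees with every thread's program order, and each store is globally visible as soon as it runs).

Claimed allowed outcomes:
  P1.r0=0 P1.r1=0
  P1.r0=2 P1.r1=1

missing: P1.r0=0 P1.r1=1

outcome vector order: (P1.r0,P1.r1)
SC (3): (0,0) (0,1) (2,1)
SC∖claimed = {(0,1)}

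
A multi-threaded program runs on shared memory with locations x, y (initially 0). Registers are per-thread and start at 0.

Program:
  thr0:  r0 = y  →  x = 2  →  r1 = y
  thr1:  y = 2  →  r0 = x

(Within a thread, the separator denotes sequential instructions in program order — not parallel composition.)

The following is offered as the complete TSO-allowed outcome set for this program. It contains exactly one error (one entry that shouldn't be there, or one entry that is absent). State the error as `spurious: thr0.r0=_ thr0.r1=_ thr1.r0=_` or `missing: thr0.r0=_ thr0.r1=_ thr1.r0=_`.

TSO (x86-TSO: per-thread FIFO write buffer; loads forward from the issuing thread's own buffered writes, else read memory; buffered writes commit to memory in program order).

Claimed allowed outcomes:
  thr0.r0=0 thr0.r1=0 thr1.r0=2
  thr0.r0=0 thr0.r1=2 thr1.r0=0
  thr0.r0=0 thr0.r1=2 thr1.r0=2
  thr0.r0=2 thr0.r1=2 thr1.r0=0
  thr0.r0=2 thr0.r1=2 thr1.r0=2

missing: thr0.r0=0 thr0.r1=0 thr1.r0=0

outcome vector order: (thr0.r0,thr0.r1,thr1.r0)
TSO: 6 outcomes — {0/0/0 0/0/2 0/2/0 0/2/2 2/2/0 2/2/2}
TSO∖claimed = {0/0/0}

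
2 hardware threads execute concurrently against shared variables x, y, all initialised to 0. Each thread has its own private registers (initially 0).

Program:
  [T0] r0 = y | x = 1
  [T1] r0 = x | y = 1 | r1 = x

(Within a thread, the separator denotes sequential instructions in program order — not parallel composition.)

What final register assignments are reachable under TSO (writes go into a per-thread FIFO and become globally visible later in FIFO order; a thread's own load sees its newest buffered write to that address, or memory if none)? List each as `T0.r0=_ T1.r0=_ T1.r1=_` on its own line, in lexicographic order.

T0.r0=0 T1.r0=0 T1.r1=0
T0.r0=0 T1.r0=0 T1.r1=1
T0.r0=0 T1.r0=1 T1.r1=1
T0.r0=1 T1.r0=0 T1.r1=0
T0.r0=1 T1.r0=0 T1.r1=1

outcome vector order: (T0.r0,T1.r0,T1.r1)
|TSO outcomes| = 5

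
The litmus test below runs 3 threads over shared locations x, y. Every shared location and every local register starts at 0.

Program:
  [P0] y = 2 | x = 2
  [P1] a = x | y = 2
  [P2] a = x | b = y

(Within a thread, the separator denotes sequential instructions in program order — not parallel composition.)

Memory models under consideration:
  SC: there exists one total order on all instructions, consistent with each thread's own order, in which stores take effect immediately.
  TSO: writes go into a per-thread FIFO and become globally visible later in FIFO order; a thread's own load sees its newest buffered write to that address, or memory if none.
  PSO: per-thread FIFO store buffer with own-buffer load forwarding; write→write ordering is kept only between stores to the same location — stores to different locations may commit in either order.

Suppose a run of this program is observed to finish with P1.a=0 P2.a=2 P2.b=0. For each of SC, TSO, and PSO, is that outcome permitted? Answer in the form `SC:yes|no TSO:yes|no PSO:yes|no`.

outcome vector order: (P1.a,P2.a,P2.b)
SC: 6 outcomes — {000, 002, 022, 200, 202, 222}
TSO: 6 outcomes — {000, 002, 022, 200, 202, 222}
PSO: 8 outcomes — {000, 002, 020, 022, 200, 202, 220, 222}
target 020 ∈ {PSO}

SC:no TSO:no PSO:yes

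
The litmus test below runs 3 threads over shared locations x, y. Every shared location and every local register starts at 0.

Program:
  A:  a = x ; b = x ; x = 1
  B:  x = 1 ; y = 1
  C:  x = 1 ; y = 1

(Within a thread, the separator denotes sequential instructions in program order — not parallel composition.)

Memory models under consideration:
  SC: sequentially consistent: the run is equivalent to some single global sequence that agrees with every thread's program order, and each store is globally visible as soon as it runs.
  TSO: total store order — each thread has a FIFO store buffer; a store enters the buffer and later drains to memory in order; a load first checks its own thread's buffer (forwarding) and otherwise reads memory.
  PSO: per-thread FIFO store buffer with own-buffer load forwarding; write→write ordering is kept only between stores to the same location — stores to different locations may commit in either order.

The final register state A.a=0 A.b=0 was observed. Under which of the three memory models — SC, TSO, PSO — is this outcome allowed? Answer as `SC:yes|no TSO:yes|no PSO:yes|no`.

outcome vector order: (A.a,A.b)
[SC] allowed = {<0 0> <0 1> <1 1>}
[TSO] allowed = {<0 0> <0 1> <1 1>}
[PSO] allowed = {<0 0> <0 1> <1 1>}
target <0 0> ∈ {SC,TSO,PSO}

SC:yes TSO:yes PSO:yes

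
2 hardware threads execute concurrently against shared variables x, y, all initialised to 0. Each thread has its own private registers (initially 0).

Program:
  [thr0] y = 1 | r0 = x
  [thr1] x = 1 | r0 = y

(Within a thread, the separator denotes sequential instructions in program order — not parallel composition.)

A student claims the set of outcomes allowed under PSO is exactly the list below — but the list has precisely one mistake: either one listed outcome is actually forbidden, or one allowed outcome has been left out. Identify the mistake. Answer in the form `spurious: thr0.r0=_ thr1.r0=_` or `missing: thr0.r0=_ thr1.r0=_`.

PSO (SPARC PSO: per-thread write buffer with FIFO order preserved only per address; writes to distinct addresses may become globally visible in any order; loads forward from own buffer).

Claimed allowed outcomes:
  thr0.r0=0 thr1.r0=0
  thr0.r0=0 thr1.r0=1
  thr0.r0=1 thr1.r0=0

outcome vector order: (thr0.r0,thr1.r0)
PSO (4): 00; 01; 10; 11
PSO∖claimed = {11}

missing: thr0.r0=1 thr1.r0=1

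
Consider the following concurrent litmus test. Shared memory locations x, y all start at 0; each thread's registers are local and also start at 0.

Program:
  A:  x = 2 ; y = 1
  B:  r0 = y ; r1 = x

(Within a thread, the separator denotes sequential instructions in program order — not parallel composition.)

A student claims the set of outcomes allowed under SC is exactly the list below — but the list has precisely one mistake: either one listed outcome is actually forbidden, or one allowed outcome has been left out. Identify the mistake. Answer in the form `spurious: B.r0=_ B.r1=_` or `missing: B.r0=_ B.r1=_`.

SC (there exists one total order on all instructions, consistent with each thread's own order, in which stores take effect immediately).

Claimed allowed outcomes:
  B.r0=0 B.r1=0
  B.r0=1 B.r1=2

missing: B.r0=0 B.r1=2

outcome vector order: (B.r0,B.r1)
under SC → 00 02 12
SC∖claimed = {02}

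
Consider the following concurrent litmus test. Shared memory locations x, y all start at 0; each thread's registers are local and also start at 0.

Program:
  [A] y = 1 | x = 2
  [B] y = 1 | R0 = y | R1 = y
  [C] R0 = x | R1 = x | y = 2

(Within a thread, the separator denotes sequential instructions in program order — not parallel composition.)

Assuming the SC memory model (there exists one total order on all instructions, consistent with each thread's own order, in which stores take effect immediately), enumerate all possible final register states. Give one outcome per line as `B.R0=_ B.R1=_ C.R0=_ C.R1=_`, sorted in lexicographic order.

outcome vector order: (B.R0,B.R1,C.R0,C.R1)
|SC outcomes| = 10

B.R0=1 B.R1=1 C.R0=0 C.R1=0
B.R0=1 B.R1=1 C.R0=0 C.R1=2
B.R0=1 B.R1=1 C.R0=2 C.R1=2
B.R0=1 B.R1=2 C.R0=0 C.R1=0
B.R0=1 B.R1=2 C.R0=0 C.R1=2
B.R0=1 B.R1=2 C.R0=2 C.R1=2
B.R0=2 B.R1=1 C.R0=0 C.R1=0
B.R0=2 B.R1=2 C.R0=0 C.R1=0
B.R0=2 B.R1=2 C.R0=0 C.R1=2
B.R0=2 B.R1=2 C.R0=2 C.R1=2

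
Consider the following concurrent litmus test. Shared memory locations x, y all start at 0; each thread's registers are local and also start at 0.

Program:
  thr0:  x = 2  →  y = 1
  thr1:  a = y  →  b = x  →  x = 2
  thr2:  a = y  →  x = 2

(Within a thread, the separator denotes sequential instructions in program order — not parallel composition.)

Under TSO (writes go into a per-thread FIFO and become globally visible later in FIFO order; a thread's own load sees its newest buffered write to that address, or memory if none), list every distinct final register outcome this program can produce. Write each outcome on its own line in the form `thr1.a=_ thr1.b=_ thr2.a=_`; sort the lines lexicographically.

outcome vector order: (thr1.a,thr1.b,thr2.a)
|TSO outcomes| = 6

thr1.a=0 thr1.b=0 thr2.a=0
thr1.a=0 thr1.b=0 thr2.a=1
thr1.a=0 thr1.b=2 thr2.a=0
thr1.a=0 thr1.b=2 thr2.a=1
thr1.a=1 thr1.b=2 thr2.a=0
thr1.a=1 thr1.b=2 thr2.a=1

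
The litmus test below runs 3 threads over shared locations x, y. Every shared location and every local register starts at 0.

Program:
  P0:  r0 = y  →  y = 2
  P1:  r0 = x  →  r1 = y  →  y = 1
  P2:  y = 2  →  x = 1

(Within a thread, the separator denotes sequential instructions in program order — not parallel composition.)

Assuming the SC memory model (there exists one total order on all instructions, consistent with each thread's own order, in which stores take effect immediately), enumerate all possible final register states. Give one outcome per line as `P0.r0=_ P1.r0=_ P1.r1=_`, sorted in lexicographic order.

outcome vector order: (P0.r0,P1.r0,P1.r1)
|SC outcomes| = 9

P0.r0=0 P1.r0=0 P1.r1=0
P0.r0=0 P1.r0=0 P1.r1=2
P0.r0=0 P1.r0=1 P1.r1=2
P0.r0=1 P1.r0=0 P1.r1=0
P0.r0=1 P1.r0=0 P1.r1=2
P0.r0=1 P1.r0=1 P1.r1=2
P0.r0=2 P1.r0=0 P1.r1=0
P0.r0=2 P1.r0=0 P1.r1=2
P0.r0=2 P1.r0=1 P1.r1=2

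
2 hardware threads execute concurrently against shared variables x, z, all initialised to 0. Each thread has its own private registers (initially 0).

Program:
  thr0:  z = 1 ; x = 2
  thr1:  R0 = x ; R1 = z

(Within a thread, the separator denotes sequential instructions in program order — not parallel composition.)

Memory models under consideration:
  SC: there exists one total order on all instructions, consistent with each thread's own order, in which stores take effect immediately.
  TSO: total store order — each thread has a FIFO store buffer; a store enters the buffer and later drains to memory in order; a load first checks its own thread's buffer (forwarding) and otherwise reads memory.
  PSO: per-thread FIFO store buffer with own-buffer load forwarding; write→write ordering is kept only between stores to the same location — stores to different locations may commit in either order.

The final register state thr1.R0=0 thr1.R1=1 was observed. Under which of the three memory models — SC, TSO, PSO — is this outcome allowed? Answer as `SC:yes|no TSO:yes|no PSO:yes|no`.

outcome vector order: (thr1.R0,thr1.R1)
SC (3): (0,0), (0,1), (2,1)
TSO (3): (0,0), (0,1), (2,1)
PSO (4): (0,0), (0,1), (2,0), (2,1)
target (0,1) ∈ {SC,TSO,PSO}

SC:yes TSO:yes PSO:yes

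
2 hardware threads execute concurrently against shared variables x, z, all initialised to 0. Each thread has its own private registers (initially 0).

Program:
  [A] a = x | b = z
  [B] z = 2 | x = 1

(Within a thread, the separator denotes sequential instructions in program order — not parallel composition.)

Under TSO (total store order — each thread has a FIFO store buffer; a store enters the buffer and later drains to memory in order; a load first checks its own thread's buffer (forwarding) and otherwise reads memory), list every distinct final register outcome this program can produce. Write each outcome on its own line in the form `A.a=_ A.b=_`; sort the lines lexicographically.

A.a=0 A.b=0
A.a=0 A.b=2
A.a=1 A.b=2

outcome vector order: (A.a,A.b)
|TSO outcomes| = 3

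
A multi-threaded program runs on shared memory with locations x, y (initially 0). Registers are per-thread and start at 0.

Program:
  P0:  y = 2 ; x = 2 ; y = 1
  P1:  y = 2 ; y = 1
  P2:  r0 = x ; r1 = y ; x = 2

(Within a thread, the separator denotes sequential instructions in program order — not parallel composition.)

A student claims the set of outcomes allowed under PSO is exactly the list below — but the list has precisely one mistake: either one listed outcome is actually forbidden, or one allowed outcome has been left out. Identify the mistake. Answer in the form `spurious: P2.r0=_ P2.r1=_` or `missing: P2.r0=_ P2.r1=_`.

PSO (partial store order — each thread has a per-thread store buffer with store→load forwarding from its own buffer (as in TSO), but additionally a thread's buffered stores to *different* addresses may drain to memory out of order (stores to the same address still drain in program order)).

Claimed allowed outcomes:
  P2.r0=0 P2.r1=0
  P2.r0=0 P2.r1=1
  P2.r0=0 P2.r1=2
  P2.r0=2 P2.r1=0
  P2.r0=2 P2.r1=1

missing: P2.r0=2 P2.r1=2

outcome vector order: (P2.r0,P2.r1)
under PSO → (0,0); (0,1); (0,2); (2,0); (2,1); (2,2)
PSO∖claimed = {(2,2)}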